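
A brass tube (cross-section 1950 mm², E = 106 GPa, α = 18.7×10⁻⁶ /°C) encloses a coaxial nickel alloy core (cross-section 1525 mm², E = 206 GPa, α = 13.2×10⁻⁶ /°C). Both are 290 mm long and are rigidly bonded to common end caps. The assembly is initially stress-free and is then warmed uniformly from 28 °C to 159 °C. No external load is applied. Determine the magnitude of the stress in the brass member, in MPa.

σ ≈ 46.1 MPa (compressive)

Both members must finish at the same length. With the larger α, the brass tends to over-expand; the plates restrain it, putting the brass in compression and the nickel alloy in tension. With no external load the two internal forces are equal and opposite, magnitude P.
Equating the net (thermal + elastic) strains gives |α₁ − α₂|·ΔT = P·[1/(A₁E₁) + 1/(A₂E₂)].
|α₁ − α₂|·ΔT = 5.5×10⁻⁶ × 131 = 0.0007205.
1/(A₁E₁) + 1/(A₂E₂) = 1/(1950×106×10³) + 1/(1525×206×10³) = 8.021×10⁻⁹ N⁻¹.
So P = 0.0007205 / 8.021×10⁻⁹ = 89.83 kN.
σ_{brass} = P/A₁ = 89830/1950 = 46.06 MPa, compressive.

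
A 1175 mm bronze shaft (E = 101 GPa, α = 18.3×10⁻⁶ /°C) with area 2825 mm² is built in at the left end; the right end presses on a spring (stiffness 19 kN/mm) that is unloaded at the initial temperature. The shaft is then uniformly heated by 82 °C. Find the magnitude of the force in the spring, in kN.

P ≈ 31.1 kN

If the spring were absent the shaft would lengthen by αΔT L = 18.3×10⁻⁶ × 82 × 1175 = 1.763 mm.
Let P be the compressive force at the spring. The shaft shortens elastically by PL/(AE) and the spring compresses by P/k; together these equal δ_free.
P [ L/(AE) + 1/k ] = δ_free → P [ 1175/(2825×101×10³) + 1/(19×10³) ] = 1.763.
P = 1.763 / 5.675×10⁻⁵ = 31070 N.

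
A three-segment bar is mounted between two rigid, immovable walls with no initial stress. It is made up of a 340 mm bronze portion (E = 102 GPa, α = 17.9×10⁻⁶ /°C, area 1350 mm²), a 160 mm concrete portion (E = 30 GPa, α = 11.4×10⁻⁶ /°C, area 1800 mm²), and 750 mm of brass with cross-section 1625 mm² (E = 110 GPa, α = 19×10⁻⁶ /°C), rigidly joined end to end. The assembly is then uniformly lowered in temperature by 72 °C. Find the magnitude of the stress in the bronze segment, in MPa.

σ ≈ 123 MPa (tensile)

Free thermal contraction of the whole bar: Σ αᵢΔT Lᵢ = 17.9×10⁻⁶×72×340 + 11.4×10⁻⁶×72×160 + 19×10⁻⁶×72×750 = 1.596 mm.
Since the ends are fixed, an axial force P builds up, equal in every segment, with P · Σ Lᵢ/(AᵢEᵢ) = δ_free.
The series flexibility is Σ Lᵢ/(AᵢEᵢ) = 340/(1350×102×10³) + 160/(1800×30×10³) + 750/(1625×110×10³) = 9.628×10⁻⁶ mm/N.
Hence P = δ_free / Σ(L/AE) = 1.596/9.628×10⁻⁶ = 165.7 kN (tensile).
σ_{bronze} = P / A = 165700 / 1350 = 122.8 MPa.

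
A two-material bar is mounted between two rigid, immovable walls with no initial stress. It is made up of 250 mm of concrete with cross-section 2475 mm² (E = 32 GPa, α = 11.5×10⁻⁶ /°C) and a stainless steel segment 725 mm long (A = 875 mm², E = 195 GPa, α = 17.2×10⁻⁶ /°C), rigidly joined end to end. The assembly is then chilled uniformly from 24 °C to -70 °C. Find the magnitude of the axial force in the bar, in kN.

If the supports were absent, the total length change would be Σ αᵢΔT Lᵢ = 11.5×10⁻⁶×94×250 + 17.2×10⁻⁶×94×725 = 1.442 mm.
The rigid supports impose zero overall length change; the single axial force P common to all segments must satisfy P Σ Lᵢ/(AᵢEᵢ) = δ_free.
Σ Lᵢ/(AᵢEᵢ) = 250/(2475×32×10³) + 725/(875×195×10³) = 7.406×10⁻⁶ mm/N.
P = 1.442 / 7.406×10⁻⁶ = 194800 N = 194.8 kN, tensile.

P ≈ 195 kN (tensile)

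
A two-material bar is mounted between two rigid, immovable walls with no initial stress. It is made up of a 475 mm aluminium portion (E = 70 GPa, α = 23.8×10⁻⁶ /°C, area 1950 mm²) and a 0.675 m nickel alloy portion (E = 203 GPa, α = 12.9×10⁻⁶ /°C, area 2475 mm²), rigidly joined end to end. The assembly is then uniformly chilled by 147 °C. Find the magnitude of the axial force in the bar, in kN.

With the walls removed the bar would change length by δ_free = Σ αᵢΔT Lᵢ = 23.8×10⁻⁶×147×475 + 12.9×10⁻⁶×147×675 = 2.942 mm.
The rigid supports impose zero overall length change; the single axial force P common to all segments must satisfy P Σ Lᵢ/(AᵢEᵢ) = δ_free.
Σ Lᵢ/(AᵢEᵢ) = 475/(1950×70×10³) + 675/(2475×203×10³) = 4.823×10⁻⁶ mm/N.
P = 2.942 / 4.823×10⁻⁶ = 609900 N = 609.9 kN, tensile.

P ≈ 610 kN (tensile)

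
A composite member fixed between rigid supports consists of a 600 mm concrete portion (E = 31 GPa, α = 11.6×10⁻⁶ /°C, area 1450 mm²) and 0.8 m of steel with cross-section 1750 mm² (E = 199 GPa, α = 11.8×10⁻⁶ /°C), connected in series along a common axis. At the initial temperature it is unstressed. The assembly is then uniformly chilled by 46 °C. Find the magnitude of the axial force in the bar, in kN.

With the walls removed the bar would change length by δ_free = Σ αᵢΔT Lᵢ = 11.6×10⁻⁶×46×600 + 11.8×10⁻⁶×46×800 = 0.7544 mm.
Since the ends are fixed, an axial force P builds up, equal in every segment, with P · Σ Lᵢ/(AᵢEᵢ) = δ_free.
The series flexibility is Σ Lᵢ/(AᵢEᵢ) = 600/(1450×31×10³) + 800/(1750×199×10³) = 1.565×10⁻⁵ mm/N.
So P = 0.7544 / 1.565×10⁻⁵ = 48.22 kN, tensile.

P ≈ 48.2 kN (tensile)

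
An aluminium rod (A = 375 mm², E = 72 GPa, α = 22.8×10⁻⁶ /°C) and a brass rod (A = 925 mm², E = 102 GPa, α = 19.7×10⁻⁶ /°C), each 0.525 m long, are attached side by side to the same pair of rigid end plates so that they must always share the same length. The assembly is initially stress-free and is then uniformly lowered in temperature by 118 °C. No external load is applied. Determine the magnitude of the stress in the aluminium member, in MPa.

Equilibrium of a rigid end plate with no external load gives equal and opposite internal forces ±P in the two members. Since α_{aluminium} > α_{brass}, cooling drives the aluminium into tension and the brass into compression.
Equating the net (thermal + elastic) strains gives |α₁ − α₂|·ΔT = P·[1/(A₁E₁) + 1/(A₂E₂)].
|α₁ − α₂|·ΔT = 3.1×10⁻⁶ × 118 = 0.0003658.
1/(A₁E₁) + 1/(A₂E₂) = 1/(375×72×10³) + 1/(925×102×10³) = 4.764×10⁻⁸ N⁻¹.
So P = 0.0003658 / 4.764×10⁻⁸ = 7.679 kN.
σ_{aluminium} = P/A₁ = 7679/375 = 20.48 MPa, tensile.

σ ≈ 20.5 MPa (tensile)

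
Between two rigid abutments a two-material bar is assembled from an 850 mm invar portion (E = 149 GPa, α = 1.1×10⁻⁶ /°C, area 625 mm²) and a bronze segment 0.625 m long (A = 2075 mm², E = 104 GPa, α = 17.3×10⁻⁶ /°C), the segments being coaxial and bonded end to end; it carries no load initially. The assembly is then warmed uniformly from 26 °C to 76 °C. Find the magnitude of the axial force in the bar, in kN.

P ≈ 48.9 kN (compressive)

If the supports were absent, the total length change would be Σ αᵢΔT Lᵢ = 1.1×10⁻⁶×50×850 + 17.3×10⁻⁶×50×625 = 0.5874 mm.
The walls prevent any net length change, so an axial force P (same in every segment) develops. Compatibility: P · Σ Lᵢ/(AᵢEᵢ) = δ_free.
Σ Lᵢ/(AᵢEᵢ) = 850/(625×149×10³) + 625/(2075×104×10³) = 1.202×10⁻⁵ mm/N.
P = 0.5874 / 1.202×10⁻⁵ = 48850 N = 48.85 kN, compressive.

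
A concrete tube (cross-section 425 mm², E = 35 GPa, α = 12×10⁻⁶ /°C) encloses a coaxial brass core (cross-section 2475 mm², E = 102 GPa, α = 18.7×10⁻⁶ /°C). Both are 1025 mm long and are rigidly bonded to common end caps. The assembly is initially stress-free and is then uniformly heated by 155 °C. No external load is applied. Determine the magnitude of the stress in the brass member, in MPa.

σ ≈ 5.89 MPa (compressive)

The brass has the larger α, so on heating it would change length more than the concrete if both were free. The rigid plates force a common final length, so the brass is put into compression and the concrete into tension, with equal and opposite forces P (no external load).
Equating the net (thermal + elastic) strains gives |α₁ − α₂|·ΔT = P·[1/(A₁E₁) + 1/(A₂E₂)].
|α₁ − α₂|·ΔT = 6.7×10⁻⁶ × 155 = 0.001038.
1/(A₁E₁) + 1/(A₂E₂) = 1/(425×35×10³) + 1/(2475×102×10³) = 7.119×10⁻⁸ N⁻¹.
P = 0.001038 / 7.119×10⁻⁸ = 14590 N = 14.59 kN.
σ_{brass} = P/A₂ = 14590/2475 = 5.894 MPa, compressive.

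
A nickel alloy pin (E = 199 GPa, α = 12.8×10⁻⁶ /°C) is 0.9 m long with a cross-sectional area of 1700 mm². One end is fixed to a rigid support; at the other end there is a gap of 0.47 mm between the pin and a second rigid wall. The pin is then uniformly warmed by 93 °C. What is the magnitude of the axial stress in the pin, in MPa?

σ ≈ 133 MPa (compressive)

Unrestrained expansion: δ_free = αΔT L = 12.8×10⁻⁶ × 93 × 900 = 1.071 mm.
The gap closes (δ_free > 0.47 mm) and the wall then resists a further 1.071 − 0.47 = 0.6014 mm of expansion.
So σ = E(δ_free − g)/L = 199×10³ × 0.6014/900 = 133 MPa.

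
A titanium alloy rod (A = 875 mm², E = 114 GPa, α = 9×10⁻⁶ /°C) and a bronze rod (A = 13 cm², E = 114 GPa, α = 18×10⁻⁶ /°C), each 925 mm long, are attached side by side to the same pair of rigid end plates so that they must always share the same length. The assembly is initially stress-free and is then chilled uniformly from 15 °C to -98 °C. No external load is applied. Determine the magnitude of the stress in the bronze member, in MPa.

Both members must finish at the same length. With the larger α, the bronze tends to over-contract; the plates restrain it, putting the bronze in tension and the titanium alloy in compression. With no external load the two internal forces are equal and opposite, magnitude P.
Compatibility of the two members (thermal + elastic change equal): (α₁ − α₂)ΔT = P·[1/(A₁E₁) + 1/(A₂E₂)].
|α₁ − α₂|·ΔT = 9×10⁻⁶ × 113 = 0.001017.
1/(A₁E₁) + 1/(A₂E₂) = 1/(875×114×10³) + 1/(1300×114×10³) = 1.677×10⁻⁸ N⁻¹.
P = 0.001017 / 1.677×10⁻⁸ = 60630 N = 60.63 kN.
σ_{bronze} = P/A₂ = 60630/1300 = 46.64 MPa, tensile.

σ ≈ 46.6 MPa (tensile)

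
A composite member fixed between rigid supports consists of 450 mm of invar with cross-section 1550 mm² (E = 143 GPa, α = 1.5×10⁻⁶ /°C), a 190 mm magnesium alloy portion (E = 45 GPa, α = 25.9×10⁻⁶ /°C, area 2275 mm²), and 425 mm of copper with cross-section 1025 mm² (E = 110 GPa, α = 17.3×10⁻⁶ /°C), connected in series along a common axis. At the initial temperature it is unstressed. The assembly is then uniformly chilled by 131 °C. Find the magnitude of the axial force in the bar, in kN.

If the supports were absent, the total length change would be Σ αᵢΔT Lᵢ = 1.5×10⁻⁶×131×450 + 25.9×10⁻⁶×131×190 + 17.3×10⁻⁶×131×425 = 1.696 mm.
The walls prevent any net length change, so an axial force P (same in every segment) develops. Compatibility: P · Σ Lᵢ/(AᵢEᵢ) = δ_free.
Σ Lᵢ/(AᵢEᵢ) = 450/(1550×143×10³) + 190/(2275×45×10³) + 425/(1025×110×10³) = 7.656×10⁻⁶ mm/N.
So P = 1.696 / 7.656×10⁻⁶ = 221.6 kN, tensile.

P ≈ 222 kN (tensile)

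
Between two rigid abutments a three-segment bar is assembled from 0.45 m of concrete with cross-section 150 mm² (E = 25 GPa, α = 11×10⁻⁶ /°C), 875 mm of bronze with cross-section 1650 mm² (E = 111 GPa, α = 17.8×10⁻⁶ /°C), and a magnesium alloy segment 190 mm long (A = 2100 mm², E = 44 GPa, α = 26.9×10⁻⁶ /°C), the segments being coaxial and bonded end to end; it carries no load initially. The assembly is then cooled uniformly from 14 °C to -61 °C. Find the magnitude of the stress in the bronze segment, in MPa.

σ ≈ 9.19 MPa (tensile)

With the walls removed the bar would change length by δ_free = Σ αᵢΔT Lᵢ = 11×10⁻⁶×75×450 + 17.8×10⁻⁶×75×875 + 26.9×10⁻⁶×75×190 = 1.923 mm.
The rigid supports impose zero overall length change; the single axial force P common to all segments must satisfy P Σ Lᵢ/(AᵢEᵢ) = δ_free.
The series flexibility is Σ Lᵢ/(AᵢEᵢ) = 450/(150×25×10³) + 875/(1650×111×10³) + 190/(2100×44×10³) = 0.0001268 mm/N.
Hence P = δ_free / Σ(L/AE) = 1.923/0.0001268 = 15.16 kN (tensile).
σ_{bronze} = P / A = 15160 / 1650 = 9.187 MPa.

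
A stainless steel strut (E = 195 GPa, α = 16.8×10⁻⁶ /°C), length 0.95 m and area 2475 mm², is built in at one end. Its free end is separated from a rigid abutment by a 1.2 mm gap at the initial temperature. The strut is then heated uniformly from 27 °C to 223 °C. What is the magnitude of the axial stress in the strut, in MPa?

Unrestrained expansion: δ_free = αΔT L = 16.8×10⁻⁶ × 196 × 950 = 3.128 mm.
The gap closes (δ_free > 1.2 mm) and the wall then resists a further 3.128 − 1.2 = 1.928 mm of expansion.
So σ = E(δ_free − g)/L = 195×10³ × 1.928/950 = 395.8 MPa.

σ ≈ 396 MPa (compressive)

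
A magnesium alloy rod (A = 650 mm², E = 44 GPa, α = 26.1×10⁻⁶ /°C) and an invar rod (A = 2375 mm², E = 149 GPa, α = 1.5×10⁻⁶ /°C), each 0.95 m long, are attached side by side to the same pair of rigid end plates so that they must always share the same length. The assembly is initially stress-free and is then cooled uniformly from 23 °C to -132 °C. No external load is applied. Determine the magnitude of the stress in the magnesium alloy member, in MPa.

Both members must finish at the same length. With the larger α, the magnesium alloy tends to over-contract; the plates restrain it, putting the magnesium alloy in tension and the invar in compression. With no external load the two internal forces are equal and opposite, magnitude P.
Compatibility of the two members (thermal + elastic change equal): (α₁ − α₂)ΔT = P·[1/(A₁E₁) + 1/(A₂E₂)].
|α₁ − α₂|·ΔT = 24.6×10⁻⁶ × 155 = 0.003813.
1/(A₁E₁) + 1/(A₂E₂) = 1/(650×44×10³) + 1/(2375×149×10³) = 3.779×10⁻⁸ N⁻¹.
P = 0.003813 / 3.779×10⁻⁸ = 100900 N = 100.9 kN.
σ_{magnesium alloy} = P/A₁ = 100900/650 = 155.2 MPa, tensile.

σ ≈ 155 MPa (tensile)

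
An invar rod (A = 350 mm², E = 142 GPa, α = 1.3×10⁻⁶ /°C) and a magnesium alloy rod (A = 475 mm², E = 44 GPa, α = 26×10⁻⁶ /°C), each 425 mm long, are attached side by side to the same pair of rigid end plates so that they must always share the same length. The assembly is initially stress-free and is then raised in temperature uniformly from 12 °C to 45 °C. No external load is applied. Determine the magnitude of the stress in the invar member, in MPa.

Both members must finish at the same length. With the larger α, the magnesium alloy tends to over-expand; the plates restrain it, putting the magnesium alloy in compression and the invar in tension. With no external load the two internal forces are equal and opposite, magnitude P.
Compatibility of the two members (thermal + elastic change equal): (α₁ − α₂)ΔT = P·[1/(A₁E₁) + 1/(A₂E₂)].
|α₁ − α₂|·ΔT = 24.7×10⁻⁶ × 33 = 0.0008151.
1/(A₁E₁) + 1/(A₂E₂) = 1/(350×142×10³) + 1/(475×44×10³) = 6.797×10⁻⁸ N⁻¹.
So P = 0.0008151 / 6.797×10⁻⁸ = 11.99 kN.
σ_{invar} = P/A₁ = 11990/350 = 34.26 MPa, tensile.

σ ≈ 34.3 MPa (tensile)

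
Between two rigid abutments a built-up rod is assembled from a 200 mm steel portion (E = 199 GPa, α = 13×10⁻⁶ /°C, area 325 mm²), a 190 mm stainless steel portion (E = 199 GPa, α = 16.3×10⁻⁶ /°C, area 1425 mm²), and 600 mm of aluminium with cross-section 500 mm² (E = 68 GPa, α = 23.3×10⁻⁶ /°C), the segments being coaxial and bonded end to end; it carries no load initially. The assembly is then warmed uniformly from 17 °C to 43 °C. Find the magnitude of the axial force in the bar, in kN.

If the supports were absent, the total length change would be Σ αᵢΔT Lᵢ = 13×10⁻⁶×26×200 + 16.3×10⁻⁶×26×190 + 23.3×10⁻⁶×26×600 = 0.5116 mm.
The walls prevent any net length change, so an axial force P (same in every segment) develops. Compatibility: P · Σ Lᵢ/(AᵢEᵢ) = δ_free.
Σ Lᵢ/(AᵢEᵢ) = 200/(325×199×10³) + 190/(1425×199×10³) + 600/(500×68×10³) = 2.141×10⁻⁵ mm/N.
P = 0.5116 / 2.141×10⁻⁵ = 23900 N = 23.9 kN, compressive.

P ≈ 23.9 kN (compressive)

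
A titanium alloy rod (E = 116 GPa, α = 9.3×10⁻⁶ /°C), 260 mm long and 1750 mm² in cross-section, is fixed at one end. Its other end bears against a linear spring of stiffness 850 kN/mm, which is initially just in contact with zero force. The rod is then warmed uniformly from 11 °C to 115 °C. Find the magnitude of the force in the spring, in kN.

P ≈ 102 kN

Free thermal expansion: δ_free = αΔT L = 9.3×10⁻⁶ × 104 × 260 = 0.2515 mm.
Let P be the compressive force at the spring. The rod shortens elastically by PL/(AE) and the spring compresses by P/k; together these equal δ_free.
P [ L/(AE) + 1/k ] = δ_free → P [ 260/(1750×116×10³) + 1/(850×10³) ] = 0.2515.
P = 0.2515 / 2.457×10⁻⁶ = 102300 N.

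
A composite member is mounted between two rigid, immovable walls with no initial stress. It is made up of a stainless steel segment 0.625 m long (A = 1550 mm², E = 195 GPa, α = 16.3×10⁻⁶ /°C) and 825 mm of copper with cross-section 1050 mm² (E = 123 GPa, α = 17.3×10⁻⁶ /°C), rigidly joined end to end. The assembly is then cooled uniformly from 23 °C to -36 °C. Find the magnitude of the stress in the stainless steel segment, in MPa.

σ ≈ 110 MPa (tensile)

With the walls removed the bar would change length by δ_free = Σ αᵢΔT Lᵢ = 16.3×10⁻⁶×59×625 + 17.3×10⁻⁶×59×825 = 1.443 mm.
Since the ends are fixed, an axial force P builds up, equal in every segment, with P · Σ Lᵢ/(AᵢEᵢ) = δ_free.
The series flexibility is Σ Lᵢ/(AᵢEᵢ) = 625/(1550×195×10³) + 825/(1050×123×10³) = 8.456×10⁻⁶ mm/N.
So P = 1.443 / 8.456×10⁻⁶ = 170.7 kN, tensile.
σ_{stainless steel} = P / A = 170700 / 1550 = 110.1 MPa.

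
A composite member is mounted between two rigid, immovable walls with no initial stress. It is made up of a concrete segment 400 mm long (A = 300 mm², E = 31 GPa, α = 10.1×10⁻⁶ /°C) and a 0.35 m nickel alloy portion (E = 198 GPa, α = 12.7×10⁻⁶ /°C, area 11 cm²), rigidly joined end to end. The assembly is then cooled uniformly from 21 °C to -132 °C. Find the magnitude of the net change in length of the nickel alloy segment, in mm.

|ΔL| ≈ 0.633 mm

Free thermal contraction of the whole bar: Σ αᵢΔT Lᵢ = 10.1×10⁻⁶×153×400 + 12.7×10⁻⁶×153×350 = 1.298 mm.
The walls prevent any net length change, so an axial force P (same in every segment) develops. Compatibility: P · Σ Lᵢ/(AᵢEᵢ) = δ_free.
Σ Lᵢ/(AᵢEᵢ) = 400/(300×31×10³) + 350/(1100×198×10³) = 4.462×10⁻⁵ mm/N.
P = 1.298 / 4.462×10⁻⁵ = 29100 N = 29.1 kN, tensile.
For the nickel alloy segment, free thermal change = 12.7×10⁻⁶×153×350 = 0.6801 mm and elastic change from P = 29100×350/(1100×198×10³) = 0.04676 mm; these oppose, so the net change is 0.633 mm (segment shortens).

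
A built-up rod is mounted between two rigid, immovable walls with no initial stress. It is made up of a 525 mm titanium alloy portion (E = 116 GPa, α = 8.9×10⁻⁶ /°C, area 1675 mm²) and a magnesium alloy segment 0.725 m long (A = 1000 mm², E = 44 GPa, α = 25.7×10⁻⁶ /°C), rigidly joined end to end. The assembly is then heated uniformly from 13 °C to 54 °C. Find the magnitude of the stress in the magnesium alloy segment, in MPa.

With the walls removed the bar would change length by δ_free = Σ αᵢΔT Lᵢ = 8.9×10⁻⁶×41×525 + 25.7×10⁻⁶×41×725 = 0.9555 mm.
The rigid supports impose zero overall length change; the single axial force P common to all segments must satisfy P Σ Lᵢ/(AᵢEᵢ) = δ_free.
The series flexibility is Σ Lᵢ/(AᵢEᵢ) = 525/(1675×116×10³) + 725/(1000×44×10³) = 1.918×10⁻⁵ mm/N.
Hence P = δ_free / Σ(L/AE) = 0.9555/1.918×10⁻⁵ = 49.82 kN (compressive).
σ_{magnesium alloy} = P / A = 49820 / 1000 = 49.82 MPa.

σ ≈ 49.8 MPa (compressive)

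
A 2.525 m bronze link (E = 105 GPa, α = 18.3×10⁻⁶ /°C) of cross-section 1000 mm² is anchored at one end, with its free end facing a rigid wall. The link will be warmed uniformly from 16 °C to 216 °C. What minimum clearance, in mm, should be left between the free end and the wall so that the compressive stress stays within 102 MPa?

g ≈ 6.79 mm

Free expansion if unrestrained: δ_free = αΔT L = 18.3×10⁻⁶ × 200 × 2525 = 9.242 mm.
At the allowable stress the elastic shortening the wall may impose is σL/E = 102 × 2525 / (105×10³) = 2.453 mm.
The gap must absorb the remainder: g_min = 9.242 − 2.453 = 6.789 mm.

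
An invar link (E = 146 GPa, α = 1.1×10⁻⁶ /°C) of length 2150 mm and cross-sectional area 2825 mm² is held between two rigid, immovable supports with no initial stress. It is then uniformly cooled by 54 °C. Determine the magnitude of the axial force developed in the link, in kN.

The ends cannot move, so σ = EαΔT = 146×10³ × 1.1×10⁻⁶ × 54 = 8.672 MPa.
Then P = σA = 8.672 × 2825 mm² = 24.5 kN, tensile.

P ≈ 24.5 kN (tensile)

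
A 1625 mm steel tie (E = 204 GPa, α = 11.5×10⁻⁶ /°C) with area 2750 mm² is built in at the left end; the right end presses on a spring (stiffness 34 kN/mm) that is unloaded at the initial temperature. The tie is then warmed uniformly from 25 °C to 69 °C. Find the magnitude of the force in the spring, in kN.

P ≈ 25.5 kN

If the spring were absent the tie would lengthen by αΔT L = 11.5×10⁻⁶ × 44 × 1625 = 0.8223 mm.
Let P be the compressive force at the spring. The tie shortens elastically by PL/(AE) and the spring compresses by P/k; together these equal δ_free.
So P = δ_free / [L/(AE) + 1/k] = 0.8223 / [ 1625/(2750×204×10³) + 1/(34×10³) ].
P = 0.8223 / 3.231×10⁻⁵ = 25450 N.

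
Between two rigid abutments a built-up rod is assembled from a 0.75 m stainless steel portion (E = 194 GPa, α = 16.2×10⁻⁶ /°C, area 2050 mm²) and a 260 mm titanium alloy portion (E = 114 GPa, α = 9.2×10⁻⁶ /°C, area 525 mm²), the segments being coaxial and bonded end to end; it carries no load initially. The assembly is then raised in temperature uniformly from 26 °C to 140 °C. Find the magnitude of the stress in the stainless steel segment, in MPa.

σ ≈ 130 MPa (compressive)

Free thermal expansion of the whole bar: Σ αᵢΔT Lᵢ = 16.2×10⁻⁶×114×750 + 9.2×10⁻⁶×114×260 = 1.658 mm.
The rigid supports impose zero overall length change; the single axial force P common to all segments must satisfy P Σ Lᵢ/(AᵢEᵢ) = δ_free.
The series flexibility is Σ Lᵢ/(AᵢEᵢ) = 750/(2050×194×10³) + 260/(525×114×10³) = 6.23×10⁻⁶ mm/N.
So P = 1.658 / 6.23×10⁻⁶ = 266.1 kN, compressive.
σ_{stainless steel} = P / A = 266100 / 2050 = 129.8 MPa.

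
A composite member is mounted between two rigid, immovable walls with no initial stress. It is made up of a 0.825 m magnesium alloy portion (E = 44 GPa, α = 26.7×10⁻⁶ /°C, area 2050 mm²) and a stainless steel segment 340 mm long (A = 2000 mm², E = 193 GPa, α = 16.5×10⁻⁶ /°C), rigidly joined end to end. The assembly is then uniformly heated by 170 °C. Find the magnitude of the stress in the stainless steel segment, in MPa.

σ ≈ 234 MPa (compressive)

With the walls removed the bar would change length by δ_free = Σ αᵢΔT Lᵢ = 26.7×10⁻⁶×170×825 + 16.5×10⁻⁶×170×340 = 4.698 mm.
Since the ends are fixed, an axial force P builds up, equal in every segment, with P · Σ Lᵢ/(AᵢEᵢ) = δ_free.
The series flexibility is Σ Lᵢ/(AᵢEᵢ) = 825/(2050×44×10³) + 340/(2000×193×10³) = 1.003×10⁻⁵ mm/N.
P = 4.698 / 1.003×10⁻⁵ = 468600 N = 468.6 kN, compressive.
σ_{stainless steel} = P / A = 468600 / 2000 = 234.3 MPa.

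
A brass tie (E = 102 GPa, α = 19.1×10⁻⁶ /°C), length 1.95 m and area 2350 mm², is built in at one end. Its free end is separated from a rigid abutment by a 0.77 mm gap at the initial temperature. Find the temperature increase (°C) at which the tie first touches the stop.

The gap closes when αΔT L = 0.77 mm, since the tie is still unstressed at that instant.
ΔT = 0.77 / (19.1×10⁻⁶ × 1950) = 20.67 °C.

ΔT ≈ 20.7 °C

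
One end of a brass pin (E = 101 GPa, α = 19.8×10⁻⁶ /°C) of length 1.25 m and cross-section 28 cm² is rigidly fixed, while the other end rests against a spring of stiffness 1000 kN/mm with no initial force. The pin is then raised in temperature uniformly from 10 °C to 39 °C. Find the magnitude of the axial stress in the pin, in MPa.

σ ≈ 47.3 MPa (compressive)

The unrestrained thermal change is αΔT L = 19.8×10⁻⁶ × 29 × 1250 = 0.7177 mm.
Let P be the compressive force at the spring. The pin shortens elastically by PL/(AE) and the spring compresses by P/k; together these equal δ_free.
So P = δ_free / [L/(AE) + 1/k] = 0.7177 / [ 1250/(2800×101×10³) + 1/(1000×10³) ].
P = 0.7177 / 5.42×10⁻⁶ = 132400 N.
σ = P/A = 132400/2800 = 47.29 MPa.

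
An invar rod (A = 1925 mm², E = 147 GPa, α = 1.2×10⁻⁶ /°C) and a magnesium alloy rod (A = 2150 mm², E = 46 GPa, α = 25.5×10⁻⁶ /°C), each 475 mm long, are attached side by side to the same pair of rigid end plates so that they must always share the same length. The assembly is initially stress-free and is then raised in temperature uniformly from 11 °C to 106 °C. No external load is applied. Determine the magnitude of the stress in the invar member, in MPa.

The magnesium alloy has the larger α, so on heating it would change length more than the invar if both were free. The rigid plates force a common final length, so the magnesium alloy is put into compression and the invar into tension, with equal and opposite forces P (no external load).
Compatibility of the two members (thermal + elastic change equal): (α₁ − α₂)ΔT = P·[1/(A₁E₁) + 1/(A₂E₂)].
|α₁ − α₂|·ΔT = 24.3×10⁻⁶ × 95 = 0.002309.
1/(A₁E₁) + 1/(A₂E₂) = 1/(1925×147×10³) + 1/(2150×46×10³) = 1.365×10⁻⁸ N⁻¹.
So P = 0.002309 / 1.365×10⁻⁸ = 169.2 kN.
σ_{invar} = P/A₁ = 169200/1925 = 87.89 MPa, tensile.

σ ≈ 87.9 MPa (tensile)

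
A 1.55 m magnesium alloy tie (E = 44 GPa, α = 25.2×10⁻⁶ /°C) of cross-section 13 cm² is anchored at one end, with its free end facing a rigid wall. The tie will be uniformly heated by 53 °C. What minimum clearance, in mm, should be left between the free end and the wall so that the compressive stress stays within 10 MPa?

g ≈ 1.72 mm

Free expansion if unrestrained: δ_free = αΔT L = 25.2×10⁻⁶ × 53 × 1550 = 2.07 mm.
At the allowable stress the elastic shortening the wall may impose is σL/E = 10 × 1550 / (44×10³) = 0.3523 mm.
The gap must absorb the remainder: g_min = 2.07 − 0.3523 = 1.718 mm.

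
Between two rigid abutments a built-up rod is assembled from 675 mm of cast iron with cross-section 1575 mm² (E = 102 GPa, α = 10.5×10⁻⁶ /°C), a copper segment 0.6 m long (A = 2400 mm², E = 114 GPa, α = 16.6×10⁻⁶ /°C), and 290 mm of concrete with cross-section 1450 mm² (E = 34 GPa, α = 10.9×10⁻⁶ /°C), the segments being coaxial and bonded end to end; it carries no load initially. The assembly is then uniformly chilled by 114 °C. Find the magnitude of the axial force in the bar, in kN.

P ≈ 188 kN (tensile)

With the walls removed the bar would change length by δ_free = Σ αᵢΔT Lᵢ = 10.5×10⁻⁶×114×675 + 16.6×10⁻⁶×114×600 + 10.9×10⁻⁶×114×290 = 2.304 mm.
The walls prevent any net length change, so an axial force P (same in every segment) develops. Compatibility: P · Σ Lᵢ/(AᵢEᵢ) = δ_free.
Σ Lᵢ/(AᵢEᵢ) = 675/(1575×102×10³) + 600/(2400×114×10³) + 290/(1450×34×10³) = 1.228×10⁻⁵ mm/N.
P = 2.304 / 1.228×10⁻⁵ = 187600 N = 187.6 kN, tensile.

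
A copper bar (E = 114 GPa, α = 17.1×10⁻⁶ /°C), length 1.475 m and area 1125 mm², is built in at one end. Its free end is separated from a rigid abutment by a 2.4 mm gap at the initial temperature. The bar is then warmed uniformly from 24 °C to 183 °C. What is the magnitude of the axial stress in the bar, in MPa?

Free thermal elongation = αΔT L = 17.1×10⁻⁶ × 159 × 1475 = 4.01 mm.
After closing the 2.4 mm clearance, 4.01 − 2.4 = 1.61 mm of expansion remains to be suppressed by the wall.
Compatibility: PL/(AE) = 1.61 mm, so σ = P/A = E × (1.61/1475) = 124.5 MPa.

σ ≈ 124 MPa (compressive)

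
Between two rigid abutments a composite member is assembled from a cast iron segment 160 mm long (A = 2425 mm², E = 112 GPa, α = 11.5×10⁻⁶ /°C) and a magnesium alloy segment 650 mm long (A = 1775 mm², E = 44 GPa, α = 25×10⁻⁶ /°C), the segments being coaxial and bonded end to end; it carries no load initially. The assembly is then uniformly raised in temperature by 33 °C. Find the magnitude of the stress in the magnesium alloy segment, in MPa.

σ ≈ 37.7 MPa (compressive)

If the supports were absent, the total length change would be Σ αᵢΔT Lᵢ = 11.5×10⁻⁶×33×160 + 25×10⁻⁶×33×650 = 0.597 mm.
Since the ends are fixed, an axial force P builds up, equal in every segment, with P · Σ Lᵢ/(AᵢEᵢ) = δ_free.
The series flexibility is Σ Lᵢ/(AᵢEᵢ) = 160/(2425×112×10³) + 650/(1775×44×10³) = 8.912×10⁻⁶ mm/N.
Hence P = δ_free / Σ(L/AE) = 0.597/8.912×10⁻⁶ = 66.99 kN (compressive).
σ_{magnesium alloy} = P / A = 66990 / 1775 = 37.74 MPa.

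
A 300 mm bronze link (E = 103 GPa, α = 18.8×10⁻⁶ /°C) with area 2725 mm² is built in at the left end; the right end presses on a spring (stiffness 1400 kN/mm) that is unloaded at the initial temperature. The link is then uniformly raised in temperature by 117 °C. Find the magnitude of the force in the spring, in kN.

The unrestrained thermal change is αΔT L = 18.8×10⁻⁶ × 117 × 300 = 0.6599 mm.
With a force P in the spring, the elastic change of the link is PL/(AE) and that of the spring is P/k; compatibility requires their sum to equal δ_free.
P [ L/(AE) + 1/k ] = δ_free → P [ 300/(2725×103×10³) + 1/(1400×10³) ] = 0.6599.
P = 0.6599 / 1.783×10⁻⁶ = 370100 N.

P ≈ 370 kN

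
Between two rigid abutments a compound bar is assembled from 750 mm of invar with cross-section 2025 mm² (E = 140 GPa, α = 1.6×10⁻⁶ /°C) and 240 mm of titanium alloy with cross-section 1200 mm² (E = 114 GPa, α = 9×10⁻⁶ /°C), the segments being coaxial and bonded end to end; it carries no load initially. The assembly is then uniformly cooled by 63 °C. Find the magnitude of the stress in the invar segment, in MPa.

If the supports were absent, the total length change would be Σ αᵢΔT Lᵢ = 1.6×10⁻⁶×63×750 + 9×10⁻⁶×63×240 = 0.2117 mm.
Since the ends are fixed, an axial force P builds up, equal in every segment, with P · Σ Lᵢ/(AᵢEᵢ) = δ_free.
The series flexibility is Σ Lᵢ/(AᵢEᵢ) = 750/(2025×140×10³) + 240/(1200×114×10³) = 4.4×10⁻⁶ mm/N.
Hence P = δ_free / Σ(L/AE) = 0.2117/4.4×10⁻⁶ = 48.11 kN (tensile).
σ_{invar} = P / A = 48110 / 2025 = 23.76 MPa.

σ ≈ 23.8 MPa (tensile)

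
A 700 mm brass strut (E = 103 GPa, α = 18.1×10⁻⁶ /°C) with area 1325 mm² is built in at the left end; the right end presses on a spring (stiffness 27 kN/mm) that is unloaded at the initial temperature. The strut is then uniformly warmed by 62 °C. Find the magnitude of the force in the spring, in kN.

P ≈ 18.6 kN

Free thermal expansion: δ_free = αΔT L = 18.1×10⁻⁶ × 62 × 700 = 0.7855 mm.
With a force P in the spring, the elastic change of the strut is PL/(AE) and that of the spring is P/k; compatibility requires their sum to equal δ_free.
So P = δ_free / [L/(AE) + 1/k] = 0.7855 / [ 700/(1325×103×10³) + 1/(27×10³) ].
P = 0.7855 / 4.217×10⁻⁵ = 18630 N.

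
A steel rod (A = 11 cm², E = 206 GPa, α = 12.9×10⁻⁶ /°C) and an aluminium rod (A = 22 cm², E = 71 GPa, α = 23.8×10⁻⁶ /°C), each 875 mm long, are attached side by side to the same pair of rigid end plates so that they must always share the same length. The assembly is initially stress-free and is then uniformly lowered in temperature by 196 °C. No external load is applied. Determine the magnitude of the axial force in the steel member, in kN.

Equilibrium of a rigid end plate with no external load gives equal and opposite internal forces ±P in the two members. Since α_{aluminium} > α_{steel}, cooling drives the aluminium into tension and the steel into compression.
Equating the net (thermal + elastic) strains gives |α₁ − α₂|·ΔT = P·[1/(A₁E₁) + 1/(A₂E₂)].
|α₁ − α₂|·ΔT = 10.9×10⁻⁶ × 196 = 0.002136.
1/(A₁E₁) + 1/(A₂E₂) = 1/(1100×206×10³) + 1/(2200×71×10³) = 1.082×10⁻⁸ N⁻¹.
So P = 0.002136 / 1.082×10⁻⁸ = 197.5 kN.

P ≈ 198 kN (compressive in the steel)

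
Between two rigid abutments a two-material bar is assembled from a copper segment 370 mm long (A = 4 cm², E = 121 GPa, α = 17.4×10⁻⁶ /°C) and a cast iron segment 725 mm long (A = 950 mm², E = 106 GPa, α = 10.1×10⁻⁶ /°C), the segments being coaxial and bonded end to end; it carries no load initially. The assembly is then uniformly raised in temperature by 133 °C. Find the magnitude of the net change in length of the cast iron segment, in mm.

Free thermal expansion of the whole bar: Σ αᵢΔT Lᵢ = 17.4×10⁻⁶×133×370 + 10.1×10⁻⁶×133×725 = 1.83 mm.
The rigid supports impose zero overall length change; the single axial force P common to all segments must satisfy P Σ Lᵢ/(AᵢEᵢ) = δ_free.
The series flexibility is Σ Lᵢ/(AᵢEᵢ) = 370/(400×121×10³) + 725/(950×106×10³) = 1.484×10⁻⁵ mm/N.
Hence P = δ_free / Σ(L/AE) = 1.83/1.484×10⁻⁵ = 123.3 kN (compressive).
For the cast iron segment, free thermal change = 10.1×10⁻⁶×133×725 = 0.9739 mm and elastic change from P = 123300×725/(950×106×10³) = 0.8876 mm; these oppose, so the net change is 0.0863 mm (segment lengthens).

|ΔL| ≈ 0.0863 mm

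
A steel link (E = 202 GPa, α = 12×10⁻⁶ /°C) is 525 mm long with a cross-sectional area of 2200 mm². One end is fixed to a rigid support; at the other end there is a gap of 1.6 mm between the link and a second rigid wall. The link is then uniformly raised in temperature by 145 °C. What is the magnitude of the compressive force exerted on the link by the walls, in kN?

P ≈ 0 kN

Free thermal elongation = αΔT L = 12×10⁻⁶ × 145 × 525 = 0.9135 mm.
Since δ_free = 0.913 mm is less than the 1.6 mm gap, the link never touches the wall. No axial force develops.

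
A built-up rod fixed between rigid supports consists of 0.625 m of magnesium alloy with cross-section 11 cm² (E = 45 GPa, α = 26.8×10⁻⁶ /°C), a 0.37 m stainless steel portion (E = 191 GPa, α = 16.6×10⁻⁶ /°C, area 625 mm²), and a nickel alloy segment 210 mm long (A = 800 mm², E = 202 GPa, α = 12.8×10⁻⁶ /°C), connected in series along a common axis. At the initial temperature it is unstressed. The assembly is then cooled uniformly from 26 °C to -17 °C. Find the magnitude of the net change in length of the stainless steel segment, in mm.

|ΔL| ≈ 0.0639 mm

If the supports were absent, the total length change would be Σ αᵢΔT Lᵢ = 26.8×10⁻⁶×43×625 + 16.6×10⁻⁶×43×370 + 12.8×10⁻⁶×43×210 = 1.1 mm.
Since the ends are fixed, an axial force P builds up, equal in every segment, with P · Σ Lᵢ/(AᵢEᵢ) = δ_free.
Σ Lᵢ/(AᵢEᵢ) = 625/(1100×45×10³) + 370/(625×191×10³) + 210/(800×202×10³) = 1.703×10⁻⁵ mm/N.
P = 1.1 / 1.703×10⁻⁵ = 64610 N = 64.61 kN, tensile.
For the stainless steel segment, free thermal change = 16.6×10⁻⁶×43×370 = 0.2641 mm and elastic change from P = 64610×370/(625×191×10³) = 0.2002 mm; these oppose, so the net change is 0.0639 mm (segment shortens).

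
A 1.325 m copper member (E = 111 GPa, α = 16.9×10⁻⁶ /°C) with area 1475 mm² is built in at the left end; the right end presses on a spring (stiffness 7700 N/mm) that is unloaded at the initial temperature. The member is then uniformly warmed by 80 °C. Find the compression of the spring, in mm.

Free thermal expansion: δ_free = αΔT L = 16.9×10⁻⁶ × 80 × 1325 = 1.791 mm.
Let P be the compressive force at the spring. The member shortens elastically by PL/(AE) and the spring compresses by P/k; together these equal δ_free.
P [ L/(AE) + 1/k ] = δ_free → P [ 1325/(1475×111×10³) + 1/(7700) ] = 1.791.
P = 1.791 / 0.000138 = 12980 N.
Spring compression = P/k = 12980/(7700) = 1.686 mm.

δ ≈ 1.69 mm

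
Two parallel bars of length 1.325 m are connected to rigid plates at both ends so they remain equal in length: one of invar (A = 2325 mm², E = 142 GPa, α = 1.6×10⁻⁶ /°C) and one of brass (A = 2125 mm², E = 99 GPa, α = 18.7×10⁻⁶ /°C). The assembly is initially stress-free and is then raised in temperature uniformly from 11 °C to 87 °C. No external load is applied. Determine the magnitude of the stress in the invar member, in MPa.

Equilibrium of a rigid end plate with no external load gives equal and opposite internal forces ±P in the two members. Since α_{brass} > α_{invar}, heating drives the brass into compression and the invar into tension.
Setting the final lengths equal and cancelling L: (α₁ − α₂)ΔT = P/(A₁E₁) + P/(A₂E₂).
|α₁ − α₂|·ΔT = 17.1×10⁻⁶ × 76 = 0.0013.
1/(A₁E₁) + 1/(A₂E₂) = 1/(2325×142×10³) + 1/(2125×99×10³) = 7.782×10⁻⁹ N⁻¹.
P = 0.0013 / 7.782×10⁻⁹ = 167000 N = 167 kN.
σ_{invar} = P/A₁ = 167000/2325 = 71.83 MPa, tensile.

σ ≈ 71.8 MPa (tensile)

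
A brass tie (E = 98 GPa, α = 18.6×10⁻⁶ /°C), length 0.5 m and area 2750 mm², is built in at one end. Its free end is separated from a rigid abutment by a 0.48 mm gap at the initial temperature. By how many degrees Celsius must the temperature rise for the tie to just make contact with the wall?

Contact occurs when the free expansion equals the gap: αΔT L = 0.48 mm.
So ΔT = g/(αL) = 0.48/(18.6×10⁻⁶ × 500) = 51.61 °C.

ΔT ≈ 51.6 °C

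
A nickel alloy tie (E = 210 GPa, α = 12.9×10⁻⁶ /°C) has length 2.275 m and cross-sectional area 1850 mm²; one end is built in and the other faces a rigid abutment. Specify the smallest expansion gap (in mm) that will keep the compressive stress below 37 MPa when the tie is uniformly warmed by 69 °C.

g ≈ 1.62 mm

With no wall the tie would lengthen by αΔT L = 12.9×10⁻⁶ × 69 × 2275 = 2.025 mm.
A stress of 37 MPa corresponds to the wall pushing the tie back by σL/E = 37×2275/(210×10³) = 0.4008 mm.
The gap must absorb the remainder: g_min = 2.025 − 0.4008 = 1.624 mm.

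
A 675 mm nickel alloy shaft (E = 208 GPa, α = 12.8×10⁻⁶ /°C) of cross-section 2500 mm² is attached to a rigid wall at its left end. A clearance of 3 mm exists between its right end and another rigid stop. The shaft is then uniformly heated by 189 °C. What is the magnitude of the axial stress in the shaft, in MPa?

σ ≈ 0 MPa

If the wall were absent the shaft would grow by αΔT L = 12.8×10⁻⁶ × 189 × 675 = 1.633 mm.
Since δ_free = 1.63 mm is less than the 3 mm gap, the shaft never touches the wall. No axial force develops.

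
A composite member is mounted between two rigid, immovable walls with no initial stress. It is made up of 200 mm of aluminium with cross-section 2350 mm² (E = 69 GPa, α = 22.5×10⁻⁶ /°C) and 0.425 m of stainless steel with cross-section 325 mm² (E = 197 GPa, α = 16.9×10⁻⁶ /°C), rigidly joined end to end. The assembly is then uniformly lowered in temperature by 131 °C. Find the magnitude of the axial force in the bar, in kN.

P ≈ 194 kN (tensile)

If the supports were absent, the total length change would be Σ αᵢΔT Lᵢ = 22.5×10⁻⁶×131×200 + 16.9×10⁻⁶×131×425 = 1.53 mm.
The walls prevent any net length change, so an axial force P (same in every segment) develops. Compatibility: P · Σ Lᵢ/(AᵢEᵢ) = δ_free.
Σ Lᵢ/(AᵢEᵢ) = 200/(2350×69×10³) + 425/(325×197×10³) = 7.871×10⁻⁶ mm/N.
Hence P = δ_free / Σ(L/AE) = 1.53/7.871×10⁻⁶ = 194.4 kN (tensile).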